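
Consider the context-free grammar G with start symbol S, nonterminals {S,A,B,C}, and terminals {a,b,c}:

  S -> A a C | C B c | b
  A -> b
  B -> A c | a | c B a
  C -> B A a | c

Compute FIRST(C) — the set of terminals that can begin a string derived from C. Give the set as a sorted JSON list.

FIRST sets, iterate to fixpoint:
iter 1:
  A via A→b: +{b}
  B via B→A c: +{b}
  B via B→a: +{a}
  B via B→c B a: +{c}
  C via C→B A a: +{a,b,c}
  S via S→A a C: +{b}
  S via S→C B c: +{a,c}
  S: {a,b,c}  A: {b}  B: {a,b,c}  C: {a,b,c}
iter 2: — fixpoint
  S: {a,b,c}  A: {b}  B: {a,b,c}  C: {a,b,c}

FIRST(C) = ["a", "b", "c"]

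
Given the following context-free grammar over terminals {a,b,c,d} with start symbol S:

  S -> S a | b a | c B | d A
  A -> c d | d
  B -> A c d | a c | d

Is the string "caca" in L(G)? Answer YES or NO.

Convert to CNF:
  S -> S T2 | T0 B | T1 A | T3 T2
  A -> T0 T1 | d
  B -> A X4 | T2 T0 | d
  T0 -> c
  T1 -> d
  T2 -> a
  T3 -> b
  X4 -> T0 T1

Fill CYK table bottom-up:
  [0..0]={T0}  "c"  orig:{}
  [1..1]={T2}  "a"  orig:{}
  [2..2]={T0}  "c"  orig:{}
  [3..3]={T2}  "a"  orig:{}
  [0..1]=∅  "ca"
  [1..2]={B}  "ac"
  [2..3]=∅  "ca"
  [0..2]={S}  "cac"
  [1..3]=∅  "aca"
  [0..3]={S}  "caca"

S ∈ T[0,3] ⇒ YES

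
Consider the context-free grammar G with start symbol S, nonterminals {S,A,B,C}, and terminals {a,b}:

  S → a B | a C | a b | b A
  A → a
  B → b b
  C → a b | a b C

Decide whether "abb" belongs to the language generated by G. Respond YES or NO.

CNF form of G:
  S -> T0 A | T1 B | T1 C | T1 T0
  A -> a
  B -> T0 T0
  C -> T1 T0 | T1 X2
  T0 -> b
  T1 -> a
  X2 -> T0 C

Fill CYK table bottom-up:
  T[0,0] 'a' = {A,T1}  orig:{A}
  T[1,1] 'b' = {T0}  orig:{}
  T[2,2] 'b' = {T0}  orig:{}
  T[0,1] 'ab' = {C,S}
  T[1,2] 'bb' = {B}
  T[0,2] 'abb' = {S}

S ∈ T[0,2] ⇒ YES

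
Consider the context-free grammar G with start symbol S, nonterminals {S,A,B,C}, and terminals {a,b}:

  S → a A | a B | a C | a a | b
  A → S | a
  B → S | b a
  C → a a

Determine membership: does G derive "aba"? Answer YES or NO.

Convert to CNF:
  S -> T0 A | T0 B | T0 C | T0 T0 | b
  A -> T0 A | T0 B | T0 C | T0 T0 | a | b
  B -> T0 A | T0 B | T0 C | T0 T0 | T1 T0 | b
  C -> T0 T0
  T0 -> a
  T1 -> b

CYK table (by increasing span):
  cell(0,0) a: {A,T0}  orig:{A}
  cell(1,1) b: {A,B,S,T1}  orig:{A,B,S}
  cell(2,2) a: {A,T0}  orig:{A}
  cell(0,1) ab: {A,B,S}
  cell(1,2) ba: {B}
  cell(0,2) aba: {A,B,S}

S ∈ T[0,2] ⇒ YES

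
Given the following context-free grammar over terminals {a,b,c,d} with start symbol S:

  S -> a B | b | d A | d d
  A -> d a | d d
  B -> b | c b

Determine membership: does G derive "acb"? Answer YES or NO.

Convert to CNF:
  S -> T0 A | T0 T0 | T1 B | b
  A -> T0 T0 | T0 T1
  B -> T2 T3 | b
  T0 -> d
  T1 -> a
  T2 -> c
  T3 -> b

CYK fill:
  T[0,0] 'a' = {T1}  orig:{}
  T[1,1] 'c' = {T2}  orig:{}
  T[2,2] 'b' = {B,S,T3}  orig:{B,S}
  T[0,1] 'ac' = ∅
  T[1,2] 'cb' = {B}
  T[0,2] 'acb' = {S}

S ∈ T[0,2] ⇒ YES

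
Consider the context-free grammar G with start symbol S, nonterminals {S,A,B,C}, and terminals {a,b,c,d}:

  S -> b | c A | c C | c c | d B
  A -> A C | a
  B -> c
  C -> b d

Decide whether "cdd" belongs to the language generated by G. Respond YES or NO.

Convert to CNF:
  S -> T1 B | T2 A | T2 C | T2 T2 | b
  A -> A C | a
  B -> c
  C -> T0 T1
  T0 -> b
  T1 -> d
  T2 -> c

Fill CYK table bottom-up:
  T[0,0] 'c' = {B,T2}  orig:{B}
  T[1,1] 'd' = {T1}  orig:{}
  T[2,2] 'd' = {T1}  orig:{}
  T[0,1] 'cd' = ∅
  T[1,2] 'dd' = ∅
  T[0,2] 'cdd' = ∅

S ∉ T[0,2] ⇒ NO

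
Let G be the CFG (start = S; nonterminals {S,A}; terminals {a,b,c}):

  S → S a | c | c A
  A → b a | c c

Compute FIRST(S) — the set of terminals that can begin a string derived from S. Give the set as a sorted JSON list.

FIRST sets, iterate to fixpoint:
pass 1:
  A via A→b a: +{b}
  A via A→c c: +{c}
  S via S→c: +{c}
  S: {c}  A: {b,c}
pass 2: (no change)
  S: {c}  A: {b,c}

FIRST(S) = ["c"]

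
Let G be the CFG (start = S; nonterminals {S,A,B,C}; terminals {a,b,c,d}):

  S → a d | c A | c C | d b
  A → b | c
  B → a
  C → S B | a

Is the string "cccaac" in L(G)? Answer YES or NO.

Convert to CNF:
  S -> T0 T1 | T1 T3 | T2 A | T2 C
  A -> b | c
  B -> a
  C -> S B | a
  T0 -> a
  T1 -> d
  T2 -> c
  T3 -> b

CYK table (by increasing span):
  T[0,0] 'c' = {A,T2}  orig:{A}
  T[1,1] 'c' = {A,T2}  orig:{A}
  T[2,2] 'c' = {A,T2}  orig:{A}
  T[3,3] 'a' = {B,C,T0}  orig:{B,C}
  T[4,4] 'a' = {B,C,T0}  orig:{B,C}
  T[5,5] 'c' = {A,T2}  orig:{A}
  T[0,1] 'cc' = {S}
  T[1,2] 'cc' = {S}
  T[2,3] 'ca' = {S}
  T[3,4] 'aa' = ∅
  T[4,5] 'ac' = ∅
  T[0,2] 'ccc' = ∅
  T[1,3] 'cca' = {C}
  T[2,4] 'caa' = {C}
  T[3,5] 'aac' = ∅
  T[0,3] 'ccca' = {S}
  T[1,4] 'ccaa' = {S}
  T[2,5] 'caac' = ∅
  T[0,4] 'cccaa' = {C}
  T[1,5] 'ccaac' = ∅
  T[0,5] 'cccaac' = ∅

S ∉ T[0,5] ⇒ NO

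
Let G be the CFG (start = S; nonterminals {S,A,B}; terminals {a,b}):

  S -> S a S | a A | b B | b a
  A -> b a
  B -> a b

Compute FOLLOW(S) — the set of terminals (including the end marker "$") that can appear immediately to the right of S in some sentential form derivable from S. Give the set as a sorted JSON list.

FIRST sets, iterate to fixpoint:
round 1:
  A via A→b a: +{b}
  B via B→a b: +{a}
  S via S→a A: +{a}
  S via S→b B: +{b}
  FIRST(S)={a,b}  FIRST(A)={b}  FIRST(B)={a}
round 2: done
  FIRST(S)={a,b}  FIRST(A)={b}  FIRST(B)={a}

Compute FOLLOW by fixpoint:
seed FOLLOW(S) with $
round 1:
  S→S a S: FOLLOW(S) ⊇ FIRST(a) = {a}; new: +{a}
  S→a A: FOLLOW(A) ⊇ FOLLOW(S) ⊇ {$,a}; new: +{$,a}
  S→b B: FOLLOW(B) ⊇ FOLLOW(S) ⊇ {$,a}; new: +{$,a}
  FOLLOW(S)={$,a}  FOLLOW(A)={$,a}  FOLLOW(B)={$,a}
round 2: (stable)
  FOLLOW(S)={$,a}  FOLLOW(A)={$,a}  FOLLOW(B)={$,a}

FOLLOW(S) = ["$", "a"]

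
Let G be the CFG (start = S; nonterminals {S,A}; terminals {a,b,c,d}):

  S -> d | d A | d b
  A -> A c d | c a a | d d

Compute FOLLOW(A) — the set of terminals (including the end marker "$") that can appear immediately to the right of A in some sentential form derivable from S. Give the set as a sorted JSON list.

FIRST sets, iterate to fixpoint:
[1]
  A via A→c a a: +{c}
  A via A→d d: +{d}
  S via S→d: +{d}
  FIRST[S]={d}  FIRST[A]={c,d}
[2] — fixpoint
  FIRST[S]={d}  FIRST[A]={c,d}

FOLLOW iteration:
initialize: $ ∈ FOLLOW(S)
[1]
  A→A c d: FOLLOW(A) ⊇ FIRST(c) = {c}; new: +{c}
  S→d A: FOLLOW(A) ⊇ FOLLOW(S) ⊇ {$}; new: +{$}
  FOLLOW[S]={$}  FOLLOW[A]={$,c}
[2] (no change)
  FOLLOW[S]={$}  FOLLOW[A]={$,c}

FOLLOW(A) = ["$", "c"]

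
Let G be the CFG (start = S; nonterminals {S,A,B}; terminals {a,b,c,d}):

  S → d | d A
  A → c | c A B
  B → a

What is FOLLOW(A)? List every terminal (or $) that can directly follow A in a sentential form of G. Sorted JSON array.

Compute FIRST by fixpoint:
pass 1:
  A via A→c: +{c}
  B via B→a: +{a}
  S via S→d: +{d}
  FIRST(S)={d}  FIRST(A)={c}  FIRST(B)={a}
pass 2: (stable)
  FIRST(S)={d}  FIRST(A)={c}  FIRST(B)={a}

FOLLOW sets:
FOLLOW(S) := {$}
round 1:
  A→c A B: FOLLOW(A) ⊇ FIRST(B) = {a}; new: +{a}
  A→c A B: FOLLOW(B) ⊇ FOLLOW(A) ⊇ {a}; new: +{a}
  S→d A: FOLLOW(A) ⊇ FOLLOW(S) ⊇ {$}; new: +{$}
  FOLLOW(S)={$}  FOLLOW(A)={$,a}  FOLLOW(B)={a}
round 2:
  A→c A B: FOLLOW(B) ⊇ FOLLOW(A) ⊇ {$,a}; new: +{$}
  FOLLOW(S)={$}  FOLLOW(A)={$,a}  FOLLOW(B)={$,a}
round 3: (stable)
  FOLLOW(S)={$}  FOLLOW(A)={$,a}  FOLLOW(B)={$,a}

FOLLOW(A) = ["$", "a"]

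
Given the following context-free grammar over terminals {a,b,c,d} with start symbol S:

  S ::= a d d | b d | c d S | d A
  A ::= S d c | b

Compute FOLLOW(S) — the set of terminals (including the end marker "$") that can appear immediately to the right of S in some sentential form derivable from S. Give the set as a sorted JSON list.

Compute FIRST by fixpoint:
pass 1:
  A via A→b: +{b}
  S via S→a d d: +{a}
  S via S→b d: +{b}
  S via S→c d S: +{c}
  S via S→d A: +{d}
  FIRST[S]={a,b,c,d}  FIRST[A]={b}
pass 2:
  A via A→S d c: +{a,c,d}
  FIRST[S]={a,b,c,d}  FIRST[A]={a,b,c,d}
pass 3: (no change)
  FIRST[S]={a,b,c,d}  FIRST[A]={a,b,c,d}

FOLLOW iteration:
initialize: $ ∈ FOLLOW(S)
round 1:
  A→S d c: FOLLOW(S) ⊇ FIRST(d) = {d}; new: +{d}
  S→d A: FOLLOW(A) ⊇ FOLLOW(S) ⊇ {$,d}; new: +{$,d}
  FOLLOW(S)={$,d}  FOLLOW(A)={$,d}
round 2: — fixpoint
  FOLLOW(S)={$,d}  FOLLOW(A)={$,d}

FOLLOW(S) = ["$", "d"]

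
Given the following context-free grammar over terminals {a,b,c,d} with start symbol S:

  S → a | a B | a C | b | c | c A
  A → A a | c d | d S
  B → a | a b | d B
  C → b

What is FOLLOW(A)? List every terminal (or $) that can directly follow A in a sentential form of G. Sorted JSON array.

Compute FIRST by fixpoint:
pass 1:
  A via A→c d: +{c}
  A via A→d S: +{d}
  B via B→a: +{a}
  B via B→d B: +{d}
  C via C→b: +{b}
  S via S→a: +{a}
  S via S→b: +{b}
  S via S→c: +{c}
  FIRST(S)={a,b,c}  FIRST(A)={c,d}  FIRST(B)={a,d}  FIRST(C)={b}
pass 2: (no change)
  FIRST(S)={a,b,c}  FIRST(A)={c,d}  FIRST(B)={a,d}  FIRST(C)={b}

Compute FOLLOW by fixpoint:
initialize: $ ∈ FOLLOW(S)
[1]
  A→A a: FOLLOW(A) ⊇ FIRST(a) = {a}; new: +{a}
  A→d S: FOLLOW(S) ⊇ FOLLOW(A) ⊇ {a}; new: +{a}
  S→a B: FOLLOW(B) ⊇ FOLLOW(S) ⊇ {$,a}; new: +{$,a}
  S→a C: FOLLOW(C) ⊇ FOLLOW(S) ⊇ {$,a}; new: +{$,a}
  S→c A: FOLLOW(A) ⊇ FOLLOW(S) ⊇ {$,a}; new: +{$}
  FOLLOW(S)={$,a}  FOLLOW(A)={$,a}  FOLLOW(B)={$,a}  FOLLOW(C)={$,a}
[2] done
  FOLLOW(S)={$,a}  FOLLOW(A)={$,a}  FOLLOW(B)={$,a}  FOLLOW(C)={$,a}

FOLLOW(A) = ["$", "a"]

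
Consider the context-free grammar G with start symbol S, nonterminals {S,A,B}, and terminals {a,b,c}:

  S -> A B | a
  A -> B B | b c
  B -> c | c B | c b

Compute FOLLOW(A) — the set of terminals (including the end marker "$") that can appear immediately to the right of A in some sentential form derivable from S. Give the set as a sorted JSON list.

FIRST sets, iterate to fixpoint:
[1]
  A via A→b c: +{b}
  B via B→c: +{c}
  S via S→A B: +{b}
  S via S→a: +{a}
  S: {a,b}  A: {b}  B: {c}
[2]
  A via A→B B: +{c}
  S via S→A B: +{c}
  S: {a,b,c}  A: {b,c}  B: {c}
[3] (stable)
  S: {a,b,c}  A: {b,c}  B: {c}

Compute FOLLOW by fixpoint:
seed FOLLOW(S) with $
[1]
  A→B B: FOLLOW(B) ⊇ FIRST(B) = {c}; new: +{c}
  S→A B: FOLLOW(A) ⊇ FIRST(B) = {c}; new: +{c}
  S→A B: FOLLOW(B) ⊇ FOLLOW(S) ⊇ {$}; new: +{$}
  FOLLOW[S]={$}  FOLLOW[A]={c}  FOLLOW[B]={$,c}
[2] — fixpoint
  FOLLOW[S]={$}  FOLLOW[A]={c}  FOLLOW[B]={$,c}

FOLLOW(A) = ["c"]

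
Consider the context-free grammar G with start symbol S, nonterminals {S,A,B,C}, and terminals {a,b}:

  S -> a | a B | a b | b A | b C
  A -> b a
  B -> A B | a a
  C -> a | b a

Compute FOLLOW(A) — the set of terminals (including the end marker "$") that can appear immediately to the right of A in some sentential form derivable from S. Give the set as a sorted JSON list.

Compute FIRST by fixpoint:
[1]
  A via A→b a: +{b}
  B via B→A B: +{b}
  B via B→a a: +{a}
  C via C→a: +{a}
  C via C→b a: +{b}
  S via S→a: +{a}
  S via S→b A: +{b}
  FIRST[S]={a,b}  FIRST[A]={b}  FIRST[B]={a,b}  FIRST[C]={a,b}
[2] (no change)
  FIRST[S]={a,b}  FIRST[A]={b}  FIRST[B]={a,b}  FIRST[C]={a,b}

Compute FOLLOW by fixpoint:
seed FOLLOW(S) with $
round 1:
  B→A B: FOLLOW(A) ⊇ FIRST(B) = {a,b}; new: +{a,b}
  S→a B: FOLLOW(B) ⊇ FOLLOW(S) ⊇ {$}; new: +{$}
  S→b A: FOLLOW(A) ⊇ FOLLOW(S) ⊇ {$}; new: +{$}
  S→b C: FOLLOW(C) ⊇ FOLLOW(S) ⊇ {$}; new: +{$}
  S: {$}  A: {$,a,b}  B: {$}  C: {$}
round 2: done
  S: {$}  A: {$,a,b}  B: {$}  C: {$}

FOLLOW(A) = ["$", "a", "b"]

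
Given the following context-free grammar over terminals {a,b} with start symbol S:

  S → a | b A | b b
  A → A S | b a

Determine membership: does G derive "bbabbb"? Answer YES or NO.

Convert to CNF:
  S -> T0 A | T0 T0 | a
  A -> A S | T0 T1
  T0 -> b
  T1 -> a

Fill CYK table bottom-up:
  T[0,0] 'b' = {T0}  orig:{}
  T[1,1] 'b' = {T0}  orig:{}
  T[2,2] 'a' = {S,T1}  orig:{S}
  T[3,3] 'b' = {T0}  orig:{}
  T[4,4] 'b' = {T0}  orig:{}
  T[5,5] 'b' = {T0}  orig:{}
  T[0,1] 'bb' = {S}
  T[1,2] 'ba' = {A}
  T[2,3] 'ab' = ∅
  T[3,4] 'bb' = {S}
  T[4,5] 'bb' = {S}
  T[0,2] 'bba' = {S}
  T[1,3] 'bab' = ∅
  T[2,4] 'abb' = ∅
  T[3,5] 'bbb' = ∅
  T[0,3] 'bbab' = ∅
  T[1,4] 'babb' = {A}
  T[2,5] 'abbb' = ∅
  T[0,4] 'bbabb' = {S}
  T[1,5] 'babbb' = ∅
  T[0,5] 'bbabbb' = ∅

S ∉ T[0,5] ⇒ NO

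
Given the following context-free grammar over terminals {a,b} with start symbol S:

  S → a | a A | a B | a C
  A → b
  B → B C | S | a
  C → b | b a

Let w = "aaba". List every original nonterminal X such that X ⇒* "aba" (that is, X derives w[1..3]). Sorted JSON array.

CNF form of G:
  S -> T0 A | T0 B | T0 C | a
  A -> b
  B -> B C | T0 A | T0 B | T0 C | a
  C -> T1 T0 | b
  T0 -> a
  T1 -> b

Fill CYK table bottom-up — only the sub-triangle for w[1..3]:
  [1..1]={B,S,T0}  "a"  orig:{B,S}
  [2..2]={A,C,T1}  "b"  orig:{A,C}
  [3..3]={B,S,T0}  "a"  orig:{B,S}
  [1..2]={B,S}  "ab"
  [2..3]={C}  "ba"
  [1..3]={B,S}  "aba"

Original NTs in T[1,3] deriving "aba": ["B", "S"]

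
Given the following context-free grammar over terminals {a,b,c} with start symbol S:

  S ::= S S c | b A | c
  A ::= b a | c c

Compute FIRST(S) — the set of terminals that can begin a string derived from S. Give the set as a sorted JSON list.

Compute FIRST by fixpoint:
pass 1:
  A via A→b a: +{b}
  A via A→c c: +{c}
  S via S→b A: +{b}
  S via S→c: +{c}
  FIRST[S]={b,c}  FIRST[A]={b,c}
pass 2: (no change)
  FIRST[S]={b,c}  FIRST[A]={b,c}

FIRST(S) = ["b", "c"]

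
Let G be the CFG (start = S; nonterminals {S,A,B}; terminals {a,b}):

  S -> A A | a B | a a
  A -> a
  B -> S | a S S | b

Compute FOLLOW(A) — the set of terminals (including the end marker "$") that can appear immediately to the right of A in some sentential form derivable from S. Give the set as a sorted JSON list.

FIRST iteration:
round 1:
  A via A→a: +{a}
  B via B→a S S: +{a}
  B via B→b: +{b}
  S via S→A A: +{a}
  S: {a}  A: {a}  B: {a,b}
round 2: done
  S: {a}  A: {a}  B: {a,b}

Compute FOLLOW by fixpoint:
FOLLOW(S) := {$}
round 1:
  B→a S S: FOLLOW(S) ⊇ FIRST(S) = {a}; new: +{a}
  S→A A: FOLLOW(A) ⊇ FIRST(A) = {a}; new: +{a}
  S→A A: FOLLOW(A) ⊇ FOLLOW(S) ⊇ {$,a}; new: +{$}
  S→a B: FOLLOW(B) ⊇ FOLLOW(S) ⊇ {$,a}; new: +{$,a}
  S: {$,a}  A: {$,a}  B: {$,a}
round 2: (stable)
  S: {$,a}  A: {$,a}  B: {$,a}

FOLLOW(A) = ["$", "a"]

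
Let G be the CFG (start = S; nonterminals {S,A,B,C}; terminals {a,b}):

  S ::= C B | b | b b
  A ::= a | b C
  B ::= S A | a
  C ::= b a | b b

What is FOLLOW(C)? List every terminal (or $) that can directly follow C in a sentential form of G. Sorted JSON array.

FIRST sets, iterate to fixpoint:
iter 1:
  A via A→a: +{a}
  A via A→b C: +{b}
  B via B→a: +{a}
  C via C→b a: +{b}
  S via S→C B: +{b}
  S: {b}  A: {a,b}  B: {a}  C: {b}
iter 2:
  B via B→S A: +{b}
  S: {b}  A: {a,b}  B: {a,b}  C: {b}
iter 3: done
  S: {b}  A: {a,b}  B: {a,b}  C: {b}

FOLLOW iteration:
seed FOLLOW(S) with $
iter 1:
  B→S A: FOLLOW(S) ⊇ FIRST(A) = {a,b}; new: +{a,b}
  S→C B: FOLLOW(C) ⊇ FIRST(B) = {a,b}; new: +{a,b}
  S→C B: FOLLOW(B) ⊇ FOLLOW(S) ⊇ {$,a,b}; new: +{$,a,b}
  FOLLOW[S]={$,a,b}  FOLLOW[A]={}  FOLLOW[B]={$,a,b}  FOLLOW[C]={a,b}
iter 2:
  B→S A: FOLLOW(A) ⊇ FOLLOW(B) ⊇ {$,a,b}; new: +{$,a,b}
  FOLLOW[S]={$,a,b}  FOLLOW[A]={$,a,b}  FOLLOW[B]={$,a,b}  FOLLOW[C]={a,b}
iter 3:
  A→b C: FOLLOW(C) ⊇ FOLLOW(A) ⊇ {$,a,b}; new: +{$}
  FOLLOW[S]={$,a,b}  FOLLOW[A]={$,a,b}  FOLLOW[B]={$,a,b}  FOLLOW[C]={$,a,b}
iter 4: (stable)
  FOLLOW[S]={$,a,b}  FOLLOW[A]={$,a,b}  FOLLOW[B]={$,a,b}  FOLLOW[C]={$,a,b}

FOLLOW(C) = ["$", "a", "b"]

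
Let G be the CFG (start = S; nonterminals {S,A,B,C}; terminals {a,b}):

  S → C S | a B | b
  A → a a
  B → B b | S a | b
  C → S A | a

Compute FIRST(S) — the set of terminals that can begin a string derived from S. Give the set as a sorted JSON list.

Compute FIRST by fixpoint:
round 1:
  A via A→a a: +{a}
  B via B→b: +{b}
  C via C→a: +{a}
  S via S→C S: +{a}
  S via S→b: +{b}
  FIRST[S]={a,b}  FIRST[A]={a}  FIRST[B]={b}  FIRST[C]={a}
round 2:
  B via B→S a: +{a}
  C via C→S A: +{b}
  FIRST[S]={a,b}  FIRST[A]={a}  FIRST[B]={a,b}  FIRST[C]={a,b}
round 3: — fixpoint
  FIRST[S]={a,b}  FIRST[A]={a}  FIRST[B]={a,b}  FIRST[C]={a,b}

FIRST(S) = ["a", "b"]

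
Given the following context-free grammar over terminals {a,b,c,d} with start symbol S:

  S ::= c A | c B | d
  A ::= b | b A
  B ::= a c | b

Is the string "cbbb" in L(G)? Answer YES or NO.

Convert to CNF:
  S -> T2 A | T2 B | d
  A -> T0 A | b
  B -> T1 T2 | b
  T0 -> b
  T1 -> a
  T2 -> c

CYK fill:
  cell(0,0) c: {T2}  orig:{}
  cell(1,1) b: {A,B,T0}  orig:{A,B}
  cell(2,2) b: {A,B,T0}  orig:{A,B}
  cell(3,3) b: {A,B,T0}  orig:{A,B}
  cell(0,1) cb: {S}
  cell(1,2) bb: {A}
  cell(2,3) bb: {A}
  cell(0,2) cbb: {S}
  cell(1,3) bbb: {A}
  cell(0,3) cbbb: {S}

S ∈ T[0,3] ⇒ YES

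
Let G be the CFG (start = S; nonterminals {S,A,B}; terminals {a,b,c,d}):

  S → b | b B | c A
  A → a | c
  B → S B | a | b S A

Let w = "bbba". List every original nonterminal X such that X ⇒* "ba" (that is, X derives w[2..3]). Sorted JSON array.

CNF form of G:
  S -> T0 B | T1 A | b
  A -> a | c
  B -> S B | T0 X2 | a
  T0 -> b
  T1 -> c
  X2 -> S A

CYK fill, restricted to cells inside w[2..3]:
  [2..2]={S,T0}  "b"  orig:{S}
  [3..3]={A,B}  "a"
  [2..3]={B,S,X2}  "ba"  orig:{B,S}

Original NTs in T[2,3] deriving "ba": ["B", "S"]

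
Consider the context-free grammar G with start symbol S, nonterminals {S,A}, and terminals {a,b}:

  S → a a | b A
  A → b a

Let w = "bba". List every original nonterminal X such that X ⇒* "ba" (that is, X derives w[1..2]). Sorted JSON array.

CNF form of G:
  S -> T0 A | T1 T1
  A -> T0 T1
  T0 -> b
  T1 -> a

CYK table (by increasing span) (cells [i..j] with 1 ≤ i ≤ j ≤ 2 only):
  T[1,1] 'b' = {T0}  orig:{}
  T[2,2] 'a' = {T1}  orig:{}
  T[1,2] 'ba' = {A}

Original NTs in T[1,2] deriving "ba": ["A"]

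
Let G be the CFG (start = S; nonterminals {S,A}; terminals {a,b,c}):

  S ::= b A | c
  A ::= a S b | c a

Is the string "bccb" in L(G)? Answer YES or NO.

Convert to CNF:
  S -> T1 A | c
  A -> T0 X3 | T2 T0
  T0 -> a
  T1 -> b
  T2 -> c
  X3 -> S T1

Fill CYK table bottom-up:
  cell(0,0) b: {T1}  orig:{}
  cell(1,1) c: {S,T2}  orig:{S}
  cell(2,2) c: {S,T2}  orig:{S}
  cell(3,3) b: {T1}  orig:{}
  cell(0,1) bc: ∅
  cell(1,2) cc: ∅
  cell(2,3) cb: {X3}  orig:{}
  cell(0,2) bcc: ∅
  cell(1,3) ccb: ∅
  cell(0,3) bccb: ∅

S ∉ T[0,3] ⇒ NO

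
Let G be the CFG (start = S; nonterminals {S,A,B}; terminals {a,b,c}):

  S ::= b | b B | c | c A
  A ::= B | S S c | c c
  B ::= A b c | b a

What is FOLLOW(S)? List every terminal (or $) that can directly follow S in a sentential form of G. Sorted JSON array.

FIRST sets, iterate to fixpoint:
pass 1:
  A via A→c c: +{c}
  B via B→A b c: +{c}
  B via B→b a: +{b}
  S via S→b: +{b}
  S via S→c: +{c}
  FIRST(S)={b,c}  FIRST(A)={c}  FIRST(B)={b,c}
pass 2:
  A via A→B: +{b}
  FIRST(S)={b,c}  FIRST(A)={b,c}  FIRST(B)={b,c}
pass 3: (no change)
  FIRST(S)={b,c}  FIRST(A)={b,c}  FIRST(B)={b,c}

Compute FOLLOW by fixpoint:
FOLLOW(S) := {$}
[1]
  A→S S c: FOLLOW(S) ⊇ FIRST(S) = {b,c}; new: +{b,c}
  B→A b c: FOLLOW(A) ⊇ FIRST(b) = {b}; new: +{b}
  S→b B: FOLLOW(B) ⊇ FOLLOW(S) ⊇ {$,b,c}; new: +{$,b,c}
  S→c A: FOLLOW(A) ⊇ FOLLOW(S) ⊇ {$,b,c}; new: +{$,c}
  FOLLOW(S)={$,b,c}  FOLLOW(A)={$,b,c}  FOLLOW(B)={$,b,c}
[2] — fixpoint
  FOLLOW(S)={$,b,c}  FOLLOW(A)={$,b,c}  FOLLOW(B)={$,b,c}

FOLLOW(S) = ["$", "b", "c"]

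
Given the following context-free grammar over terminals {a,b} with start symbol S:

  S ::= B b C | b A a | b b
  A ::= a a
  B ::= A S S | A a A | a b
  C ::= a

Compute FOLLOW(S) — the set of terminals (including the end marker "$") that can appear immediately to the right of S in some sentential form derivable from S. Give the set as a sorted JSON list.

Compute FIRST by fixpoint:
pass 1:
  A via A→a a: +{a}
  B via B→A S S: +{a}
  C via C→a: +{a}
  S via S→B b C: +{a}
  S via S→b A a: +{b}
  FIRST(S)={a,b}  FIRST(A)={a}  FIRST(B)={a}  FIRST(C)={a}
pass 2: done
  FIRST(S)={a,b}  FIRST(A)={a}  FIRST(B)={a}  FIRST(C)={a}

Compute FOLLOW by fixpoint:
FOLLOW(S) := {$}
[1]
  B→A S S: FOLLOW(A) ⊇ FIRST(S) = {a,b}; new: +{a,b}
  B→A S S: FOLLOW(S) ⊇ FIRST(S) = {a,b}; new: +{a,b}
  S→B b C: FOLLOW(B) ⊇ FIRST(b) = {b}; new: +{b}
  S→B b C: FOLLOW(C) ⊇ FOLLOW(S) ⊇ {$,a,b}; new: +{$,a,b}
  FOLLOW[S]={$,a,b}  FOLLOW[A]={a,b}  FOLLOW[B]={b}  FOLLOW[C]={$,a,b}
[2] (no change)
  FOLLOW[S]={$,a,b}  FOLLOW[A]={a,b}  FOLLOW[B]={b}  FOLLOW[C]={$,a,b}

FOLLOW(S) = ["$", "a", "b"]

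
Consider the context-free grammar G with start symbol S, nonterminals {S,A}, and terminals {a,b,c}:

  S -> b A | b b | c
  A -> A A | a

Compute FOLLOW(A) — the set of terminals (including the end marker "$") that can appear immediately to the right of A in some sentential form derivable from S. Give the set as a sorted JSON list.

FIRST iteration:
pass 1:
  A via A→a: +{a}
  S via S→b A: +{b}
  S via S→c: +{c}
  FIRST(S)={b,c}  FIRST(A)={a}
pass 2: done
  FIRST(S)={b,c}  FIRST(A)={a}

FOLLOW iteration:
initialize: $ ∈ FOLLOW(S)
pass 1:
  A→A A: FOLLOW(A) ⊇ FIRST(A) = {a}; new: +{a}
  S→b A: FOLLOW(A) ⊇ FOLLOW(S) ⊇ {$}; new: +{$}
  FOLLOW[S]={$}  FOLLOW[A]={$,a}
pass 2: (stable)
  FOLLOW[S]={$}  FOLLOW[A]={$,a}

FOLLOW(A) = ["$", "a"]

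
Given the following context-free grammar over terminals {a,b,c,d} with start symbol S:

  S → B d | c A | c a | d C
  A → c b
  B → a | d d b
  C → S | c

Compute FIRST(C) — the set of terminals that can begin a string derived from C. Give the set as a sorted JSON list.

FIRST iteration:
[1]
  A via A→c b: +{c}
  B via B→a: +{a}
  B via B→d d b: +{d}
  C via C→c: +{c}
  S via S→B d: +{a,d}
  S via S→c A: +{c}
  FIRST(S)={a,c,d}  FIRST(A)={c}  FIRST(B)={a,d}  FIRST(C)={c}
[2]
  C via C→S: +{a,d}
  FIRST(S)={a,c,d}  FIRST(A)={c}  FIRST(B)={a,d}  FIRST(C)={a,c,d}
[3] (no change)
  FIRST(S)={a,c,d}  FIRST(A)={c}  FIRST(B)={a,d}  FIRST(C)={a,c,d}

FIRST(C) = ["a", "c", "d"]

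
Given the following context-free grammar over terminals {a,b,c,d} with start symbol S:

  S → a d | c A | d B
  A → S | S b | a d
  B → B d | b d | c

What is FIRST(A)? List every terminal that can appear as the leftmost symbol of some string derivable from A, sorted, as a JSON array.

Compute FIRST by fixpoint:
round 1:
  A via A→a d: +{a}
  B via B→b d: +{b}
  B via B→c: +{c}
  S via S→a d: +{a}
  S via S→c A: +{c}
  S via S→d B: +{d}
  S: {a,c,d}  A: {a}  B: {b,c}
round 2:
  A via A→S: +{c,d}
  S: {a,c,d}  A: {a,c,d}  B: {b,c}
round 3: (no change)
  S: {a,c,d}  A: {a,c,d}  B: {b,c}

FIRST(A) = ["a", "c", "d"]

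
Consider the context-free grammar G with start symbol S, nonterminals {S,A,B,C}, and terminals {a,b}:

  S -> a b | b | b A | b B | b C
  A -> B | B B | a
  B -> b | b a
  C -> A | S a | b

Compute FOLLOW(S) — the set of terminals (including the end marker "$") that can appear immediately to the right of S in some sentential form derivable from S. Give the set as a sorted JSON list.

FIRST sets, iterate to fixpoint:
iter 1:
  A via A→a: +{a}
  B via B→b: +{b}
  C via C→A: +{a}
  C via C→b: +{b}
  S via S→a b: +{a}
  S via S→b: +{b}
  FIRST(S)={a,b}  FIRST(A)={a}  FIRST(B)={b}  FIRST(C)={a,b}
iter 2:
  A via A→B: +{b}
  FIRST(S)={a,b}  FIRST(A)={a,b}  FIRST(B)={b}  FIRST(C)={a,b}
iter 3: (stable)
  FIRST(S)={a,b}  FIRST(A)={a,b}  FIRST(B)={b}  FIRST(C)={a,b}

FOLLOW sets:
FOLLOW(S) := {$}
pass 1:
  A→B B: FOLLOW(B) ⊇ FIRST(B) = {b}; new: +{b}
  C→S a: FOLLOW(S) ⊇ FIRST(a) = {a}; new: +{a}
  S→b A: FOLLOW(A) ⊇ FOLLOW(S) ⊇ {$,a}; new: +{$,a}
  S→b B: FOLLOW(B) ⊇ FOLLOW(S) ⊇ {$,a}; new: +{$,a}
  S→b C: FOLLOW(C) ⊇ FOLLOW(S) ⊇ {$,a}; new: +{$,a}
  S: {$,a}  A: {$,a}  B: {$,a,b}  C: {$,a}
pass 2: (no change)
  S: {$,a}  A: {$,a}  B: {$,a,b}  C: {$,a}

FOLLOW(S) = ["$", "a"]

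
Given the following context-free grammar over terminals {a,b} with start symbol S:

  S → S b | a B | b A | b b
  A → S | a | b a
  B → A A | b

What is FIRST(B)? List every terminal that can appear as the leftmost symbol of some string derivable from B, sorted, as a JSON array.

Compute FIRST by fixpoint:
pass 1:
  A via A→a: +{a}
  A via A→b a: +{b}
  B via B→A A: +{a,b}
  S via S→a B: +{a}
  S via S→b A: +{b}
  S: {a,b}  A: {a,b}  B: {a,b}
pass 2: (stable)
  S: {a,b}  A: {a,b}  B: {a,b}

FIRST(B) = ["a", "b"]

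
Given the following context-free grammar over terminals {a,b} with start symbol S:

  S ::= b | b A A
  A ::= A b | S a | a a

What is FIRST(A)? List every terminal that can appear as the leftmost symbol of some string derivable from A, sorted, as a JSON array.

Compute FIRST by fixpoint:
round 1:
  A via A→a a: +{a}
  S via S→b: +{b}
  FIRST(S)={b}  FIRST(A)={a}
round 2:
  A via A→S a: +{b}
  FIRST(S)={b}  FIRST(A)={a,b}
round 3: — fixpoint
  FIRST(S)={b}  FIRST(A)={a,b}

FIRST(A) = ["a", "b"]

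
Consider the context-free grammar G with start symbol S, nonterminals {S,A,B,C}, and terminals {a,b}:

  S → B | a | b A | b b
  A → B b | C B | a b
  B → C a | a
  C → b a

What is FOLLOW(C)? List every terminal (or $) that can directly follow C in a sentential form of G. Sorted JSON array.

FIRST iteration:
iter 1:
  A via A→a b: +{a}
  B via B→a: +{a}
  C via C→b a: +{b}
  S via S→B: +{a}
  S via S→b A: +{b}
  FIRST[S]={a,b}  FIRST[A]={a}  FIRST[B]={a}  FIRST[C]={b}
iter 2:
  A via A→C B: +{b}
  B via B→C a: +{b}
  FIRST[S]={a,b}  FIRST[A]={a,b}  FIRST[B]={a,b}  FIRST[C]={b}
iter 3: (stable)
  FIRST[S]={a,b}  FIRST[A]={a,b}  FIRST[B]={a,b}  FIRST[C]={b}

Compute FOLLOW by fixpoint:
seed FOLLOW(S) with $
iter 1:
  A→B b: FOLLOW(B) ⊇ FIRST(b) = {b}; new: +{b}
  A→C B: FOLLOW(C) ⊇ FIRST(B) = {a,b}; new: +{a,b}
  S→B: FOLLOW(B) ⊇ FOLLOW(S) ⊇ {$}; new: +{$}
  S→b A: FOLLOW(A) ⊇ FOLLOW(S) ⊇ {$}; new: +{$}
  FOLLOW[S]={$}  FOLLOW[A]={$}  FOLLOW[B]={$,b}  FOLLOW[C]={a,b}
iter 2: — fixpoint
  FOLLOW[S]={$}  FOLLOW[A]={$}  FOLLOW[B]={$,b}  FOLLOW[C]={a,b}

FOLLOW(C) = ["a", "b"]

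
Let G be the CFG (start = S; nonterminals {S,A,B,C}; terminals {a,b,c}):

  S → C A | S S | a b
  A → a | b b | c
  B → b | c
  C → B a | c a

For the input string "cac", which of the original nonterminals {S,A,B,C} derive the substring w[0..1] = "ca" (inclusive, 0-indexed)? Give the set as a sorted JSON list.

Convert to CNF:
  S -> C A | S S | T1 T0
  A -> T0 T0 | a | c
  B -> b | c
  C -> B T1 | T2 T1
  T0 -> b
  T1 -> a
  T2 -> c

Fill CYK table bottom-up, restricted to cells inside w[0..1]:
  [0..0]={A,B,T2}  "c"  orig:{A,B}
  [1..1]={A,T1}  "a"  orig:{A}
  [0..1]={C}  "ca"

Original NTs in T[0,1] deriving "ca": ["C"]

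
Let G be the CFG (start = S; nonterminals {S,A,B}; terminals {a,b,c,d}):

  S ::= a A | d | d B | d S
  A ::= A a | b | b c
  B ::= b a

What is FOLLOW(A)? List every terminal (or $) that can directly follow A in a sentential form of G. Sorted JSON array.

FIRST iteration:
iter 1:
  A via A→b: +{b}
  B via B→b a: +{b}
  S via S→a A: +{a}
  S via S→d: +{d}
  S: {a,d}  A: {b}  B: {b}
iter 2: done
  S: {a,d}  A: {b}  B: {b}

FOLLOW iteration:
initialize: $ ∈ FOLLOW(S)
iter 1:
  A→A a: FOLLOW(A) ⊇ FIRST(a) = {a}; new: +{a}
  S→a A: FOLLOW(A) ⊇ FOLLOW(S) ⊇ {$}; new: +{$}
  S→d B: FOLLOW(B) ⊇ FOLLOW(S) ⊇ {$}; new: +{$}
  S: {$}  A: {$,a}  B: {$}
iter 2: — fixpoint
  S: {$}  A: {$,a}  B: {$}

FOLLOW(A) = ["$", "a"]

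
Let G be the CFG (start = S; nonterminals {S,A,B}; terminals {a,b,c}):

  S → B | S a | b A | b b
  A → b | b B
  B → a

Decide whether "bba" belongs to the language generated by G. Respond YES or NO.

CNF form of G:
  S -> S T1 | T0 A | T0 T0 | a
  A -> T0 B | b
  B -> a
  T0 -> b
  T1 -> a

CYK table (by increasing span):
  [0..0]={A,T0}  "b"  orig:{A}
  [1..1]={A,T0}  "b"  orig:{A}
  [2..2]={B,S,T1}  "a"  orig:{B,S}
  [0..1]={S}  "bb"
  [1..2]={A}  "ba"
  [0..2]={S}  "bba"

S ∈ T[0,2] ⇒ YES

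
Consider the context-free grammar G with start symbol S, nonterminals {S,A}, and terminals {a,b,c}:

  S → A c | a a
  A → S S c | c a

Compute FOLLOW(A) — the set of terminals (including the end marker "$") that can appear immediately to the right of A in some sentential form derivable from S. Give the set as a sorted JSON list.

FIRST sets, iterate to fixpoint:
round 1:
  A via A→c a: +{c}
  S via S→A c: +{c}
  S via S→a a: +{a}
  S: {a,c}  A: {c}
round 2:
  A via A→S S c: +{a}
  S: {a,c}  A: {a,c}
round 3: (no change)
  S: {a,c}  A: {a,c}

Compute FOLLOW by fixpoint:
FOLLOW(S) := {$}
[1]
  A→S S c: FOLLOW(S) ⊇ FIRST(S) = {a,c}; new: +{a,c}
  S→A c: FOLLOW(A) ⊇ FIRST(c) = {c}; new: +{c}
  S: {$,a,c}  A: {c}
[2] done
  S: {$,a,c}  A: {c}

FOLLOW(A) = ["c"]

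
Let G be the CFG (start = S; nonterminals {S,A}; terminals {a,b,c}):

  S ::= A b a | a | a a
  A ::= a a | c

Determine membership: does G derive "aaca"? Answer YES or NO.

Convert to CNF:
  S -> A X2 | T0 T0 | a
  A -> T0 T0 | c
  T0 -> a
  T1 -> b
  X2 -> T1 T0

CYK fill:
  [0..0]={S,T0}  "a"  orig:{S}
  [1..1]={S,T0}  "a"  orig:{S}
  [2..2]={A}  "c"
  [3..3]={S,T0}  "a"  orig:{S}
  [0..1]={A,S}  "aa"
  [1..2]=∅  "ac"
  [2..3]=∅  "ca"
  [0..2]=∅  "aac"
  [1..3]=∅  "aca"
  [0..3]=∅  "aaca"

S ∉ T[0,3] ⇒ NO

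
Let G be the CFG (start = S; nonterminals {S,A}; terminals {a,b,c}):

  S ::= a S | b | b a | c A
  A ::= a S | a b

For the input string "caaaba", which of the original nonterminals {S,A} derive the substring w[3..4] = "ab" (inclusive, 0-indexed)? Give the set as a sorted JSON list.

Convert to CNF:
  S -> T0 S | T1 T0 | T2 A | b
  A -> T0 S | T0 T1
  T0 -> a
  T1 -> b
  T2 -> c

CYK table (by increasing span), restricted to cells inside w[3..4]:
  T[3,3] 'a' = {T0}  orig:{}
  T[4,4] 'b' = {S,T1}  orig:{S}
  T[3,4] 'ab' = {A,S}

Original NTs in T[3,4] deriving "ab": ["A", "S"]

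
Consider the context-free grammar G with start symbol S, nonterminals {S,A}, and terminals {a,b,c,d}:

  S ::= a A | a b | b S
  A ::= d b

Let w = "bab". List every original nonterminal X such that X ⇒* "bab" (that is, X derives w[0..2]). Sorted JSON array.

Convert to CNF:
  S -> T1 S | T2 A | T2 T1
  A -> T0 T1
  T0 -> d
  T1 -> b
  T2 -> a

Fill CYK table bottom-up — only the sub-triangle for w[0..2]:
  T[0,0] 'b' = {T1}  orig:{}
  T[1,1] 'a' = {T2}  orig:{}
  T[2,2] 'b' = {T1}  orig:{}
  T[0,1] 'ba' = ∅
  T[1,2] 'ab' = {S}
  T[0,2] 'bab' = {S}

Original NTs in T[0,2] deriving "bab": ["S"]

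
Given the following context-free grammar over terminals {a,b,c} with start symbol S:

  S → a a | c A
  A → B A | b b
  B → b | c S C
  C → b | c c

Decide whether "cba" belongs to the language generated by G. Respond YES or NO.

Convert to CNF:
  S -> T1 A | T2 T2
  A -> B A | T0 T0
  B -> T1 X3 | b
  C -> T1 T1 | b
  T0 -> b
  T1 -> c
  T2 -> a
  X3 -> S C

CYK table (by increasing span):
  [0..0]={T1}  "c"  orig:{}
  [1..1]={B,C,T0}  "b"  orig:{B,C}
  [2..2]={T2}  "a"  orig:{}
  [0..1]=∅  "cb"
  [1..2]=∅  "ba"
  [0..2]=∅  "cba"

S ∉ T[0,2] ⇒ NO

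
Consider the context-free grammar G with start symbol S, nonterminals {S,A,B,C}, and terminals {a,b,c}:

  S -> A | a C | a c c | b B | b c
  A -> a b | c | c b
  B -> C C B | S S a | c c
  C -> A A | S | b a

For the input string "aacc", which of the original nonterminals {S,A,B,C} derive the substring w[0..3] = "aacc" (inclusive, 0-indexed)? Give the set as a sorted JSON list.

Convert to CNF:
  S -> T0 C | T0 T1 | T0 X6 | T1 B | T1 T2 | T2 T1 | c
  A -> T0 T1 | T2 T1 | c
  B -> C X3 | S X4 | T2 T2
  C -> A A | T0 C | T0 T1 | T0 X5 | T1 B | T1 T0 | T1 T2 | T2 T1 | c
  T0 -> a
  T1 -> b
  T2 -> c
  X3 -> C B
  X4 -> S T0
  X5 -> T2 T2
  X6 -> T2 T2

CYK table (by increasing span), restricted to cells inside w[0..3]:
  T[0,0] 'a' = {T0}  orig:{}
  T[1,1] 'a' = {T0}  orig:{}
  T[2,2] 'c' = {A,C,S,T2}  orig:{A,C,S}
  T[3,3] 'c' = {A,C,S,T2}  orig:{A,C,S}
  T[0,1] 'aa' = ∅
  T[1,2] 'ac' = {C,S}
  T[2,3] 'cc' = {B,C,X5,X6}  orig:{B,C}
  T[0,2] 'aac' = {C,S}
  T[1,3] 'acc' = {C,S}
  T[0,3] 'aacc' = {C,S}

Original NTs in T[0,3] deriving "aacc": ["C", "S"]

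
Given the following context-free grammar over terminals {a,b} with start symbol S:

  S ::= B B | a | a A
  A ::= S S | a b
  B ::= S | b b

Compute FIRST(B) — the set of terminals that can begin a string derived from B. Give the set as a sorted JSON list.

Compute FIRST by fixpoint:
iter 1:
  A via A→a b: +{a}
  B via B→b b: +{b}
  S via S→B B: +{b}
  S via S→a: +{a}
  FIRST[S]={a,b}  FIRST[A]={a}  FIRST[B]={b}
iter 2:
  A via A→S S: +{b}
  B via B→S: +{a}
  FIRST[S]={a,b}  FIRST[A]={a,b}  FIRST[B]={a,b}
iter 3: done
  FIRST[S]={a,b}  FIRST[A]={a,b}  FIRST[B]={a,b}

FIRST(B) = ["a", "b"]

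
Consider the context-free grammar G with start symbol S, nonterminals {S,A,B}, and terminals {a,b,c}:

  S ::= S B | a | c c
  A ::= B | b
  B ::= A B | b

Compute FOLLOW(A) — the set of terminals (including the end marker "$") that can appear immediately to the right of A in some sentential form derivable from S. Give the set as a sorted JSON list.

FIRST sets, iterate to fixpoint:
[1]
  A via A→b: +{b}
  B via B→A B: +{b}
  S via S→a: +{a}
  S via S→c c: +{c}
  S: {a,c}  A: {b}  B: {b}
[2] (stable)
  S: {a,c}  A: {b}  B: {b}

FOLLOW iteration:
seed FOLLOW(S) with $
iter 1:
  B→A B: FOLLOW(A) ⊇ FIRST(B) = {b}; new: +{b}
  S→S B: FOLLOW(S) ⊇ FIRST(B) = {b}; new: +{b}
  S→S B: FOLLOW(B) ⊇ FOLLOW(S) ⊇ {$,b}; new: +{$,b}
  FOLLOW(S)={$,b}  FOLLOW(A)={b}  FOLLOW(B)={$,b}
iter 2: (stable)
  FOLLOW(S)={$,b}  FOLLOW(A)={b}  FOLLOW(B)={$,b}

FOLLOW(A) = ["b"]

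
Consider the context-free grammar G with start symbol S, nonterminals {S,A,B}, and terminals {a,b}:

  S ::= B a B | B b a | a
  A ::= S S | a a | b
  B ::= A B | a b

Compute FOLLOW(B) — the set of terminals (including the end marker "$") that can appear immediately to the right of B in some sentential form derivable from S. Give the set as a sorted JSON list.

Compute FIRST by fixpoint:
round 1:
  A via A→a a: +{a}
  A via A→b: +{b}
  B via B→A B: +{a,b}
  S via S→B a B: +{a,b}
  FIRST[S]={a,b}  FIRST[A]={a,b}  FIRST[B]={a,b}
round 2: (no change)
  FIRST[S]={a,b}  FIRST[A]={a,b}  FIRST[B]={a,b}

Compute FOLLOW by fixpoint:
initialize: $ ∈ FOLLOW(S)
pass 1:
  A→S S: FOLLOW(S) ⊇ FIRST(S) = {a,b}; new: +{a,b}
  B→A B: FOLLOW(A) ⊇ FIRST(B) = {a,b}; new: +{a,b}
  S→B a B: FOLLOW(B) ⊇ FIRST(a) = {a}; new: +{a}
  S→B a B: FOLLOW(B) ⊇ FOLLOW(S) ⊇ {$,a,b}; new: +{$,b}
  S: {$,a,b}  A: {a,b}  B: {$,a,b}
pass 2: — fixpoint
  S: {$,a,b}  A: {a,b}  B: {$,a,b}

FOLLOW(B) = ["$", "a", "b"]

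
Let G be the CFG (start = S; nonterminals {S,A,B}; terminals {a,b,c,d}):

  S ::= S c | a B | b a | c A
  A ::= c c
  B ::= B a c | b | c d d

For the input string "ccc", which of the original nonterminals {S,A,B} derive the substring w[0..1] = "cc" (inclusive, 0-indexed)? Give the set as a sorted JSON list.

CNF form of G:
  S -> S T0 | T0 A | T1 B | T3 T1
  A -> T0 T0
  B -> B X4 | T0 X5 | b
  T0 -> c
  T1 -> a
  T2 -> d
  T3 -> b
  X4 -> T1 T0
  X5 -> T2 T2

CYK table (by increasing span), restricted to cells inside w[0..1]:
  cell(0,0) c: {T0}  orig:{}
  cell(1,1) c: {T0}  orig:{}
  cell(0,1) cc: {A}

Original NTs in T[0,1] deriving "cc": ["A"]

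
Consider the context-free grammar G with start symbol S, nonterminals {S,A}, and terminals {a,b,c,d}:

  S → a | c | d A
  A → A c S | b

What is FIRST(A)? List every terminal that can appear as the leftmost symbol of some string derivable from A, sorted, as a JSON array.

FIRST iteration:
iter 1:
  A via A→b: +{b}
  S via S→a: +{a}
  S via S→c: +{c}
  S via S→d A: +{d}
  S: {a,c,d}  A: {b}
iter 2: — fixpoint
  S: {a,c,d}  A: {b}

FIRST(A) = ["b"]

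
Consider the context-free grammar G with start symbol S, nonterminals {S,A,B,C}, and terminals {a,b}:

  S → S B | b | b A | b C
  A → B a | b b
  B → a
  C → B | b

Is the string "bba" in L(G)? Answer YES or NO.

CNF form of G:
  S -> S B | T1 A | T1 C | b
  A -> B T0 | T1 T1
  B -> a
  C -> a | b
  T0 -> a
  T1 -> b

CYK fill:
  [0..0]={C,S,T1}  "b"  orig:{C,S}
  [1..1]={C,S,T1}  "b"  orig:{C,S}
  [2..2]={B,C,T0}  "a"  orig:{B,C}
  [0..1]={A,S}  "bb"
  [1..2]={S}  "ba"
  [0..2]={S}  "bba"

S ∈ T[0,2] ⇒ YES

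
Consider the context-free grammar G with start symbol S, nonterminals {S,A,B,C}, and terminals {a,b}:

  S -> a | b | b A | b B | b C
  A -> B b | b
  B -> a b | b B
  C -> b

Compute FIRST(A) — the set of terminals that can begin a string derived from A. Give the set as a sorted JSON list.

FIRST sets, iterate to fixpoint:
pass 1:
  A via A→b: +{b}
  B via B→a b: +{a}
  B via B→b B: +{b}
  C via C→b: +{b}
  S via S→a: +{a}
  S via S→b: +{b}
  S: {a,b}  A: {b}  B: {a,b}  C: {b}
pass 2:
  A via A→B b: +{a}
  S: {a,b}  A: {a,b}  B: {a,b}  C: {b}
pass 3: done
  S: {a,b}  A: {a,b}  B: {a,b}  C: {b}

FIRST(A) = ["a", "b"]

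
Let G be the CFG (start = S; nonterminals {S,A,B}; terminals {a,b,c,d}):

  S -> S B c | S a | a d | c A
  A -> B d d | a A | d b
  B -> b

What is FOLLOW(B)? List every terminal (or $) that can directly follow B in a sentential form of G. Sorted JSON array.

FIRST iteration:
[1]
  A via A→a A: +{a}
  A via A→d b: +{d}
  B via B→b: +{b}
  S via S→a d: +{a}
  S via S→c A: +{c}
  FIRST(S)={a,c}  FIRST(A)={a,d}  FIRST(B)={b}
[2]
  A via A→B d d: +{b}
  FIRST(S)={a,c}  FIRST(A)={a,b,d}  FIRST(B)={b}
[3] — fixpoint
  FIRST(S)={a,c}  FIRST(A)={a,b,d}  FIRST(B)={b}

FOLLOW iteration:
initialize: $ ∈ FOLLOW(S)
round 1:
  A→B d d: FOLLOW(B) ⊇ FIRST(d) = {d}; new: +{d}
  S→S B c: FOLLOW(S) ⊇ FIRST(B) = {b}; new: +{b}
  S→S B c: FOLLOW(B) ⊇ FIRST(c) = {c}; new: +{c}
  S→S a: FOLLOW(S) ⊇ FIRST(a) = {a}; new: +{a}
  S→c A: FOLLOW(A) ⊇ FOLLOW(S) ⊇ {$,a,b}; new: +{$,a,b}
  S: {$,a,b}  A: {$,a,b}  B: {c,d}
round 2: (stable)
  S: {$,a,b}  A: {$,a,b}  B: {c,d}

FOLLOW(B) = ["c", "d"]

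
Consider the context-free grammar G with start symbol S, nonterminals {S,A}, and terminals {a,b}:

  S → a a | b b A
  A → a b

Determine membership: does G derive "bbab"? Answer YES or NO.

CNF form of G:
  S -> T0 T0 | T1 X2
  A -> T0 T1
  T0 -> a
  T1 -> b
  X2 -> T1 A

CYK fill:
  [0..0]={T1}  "b"  orig:{}
  [1..1]={T1}  "b"  orig:{}
  [2..2]={T0}  "a"  orig:{}
  [3..3]={T1}  "b"  orig:{}
  [0..1]=∅  "bb"
  [1..2]=∅  "ba"
  [2..3]={A}  "ab"
  [0..2]=∅  "bba"
  [1..3]={X2}  "bab"  orig:{}
  [0..3]={S}  "bbab"

S ∈ T[0,3] ⇒ YES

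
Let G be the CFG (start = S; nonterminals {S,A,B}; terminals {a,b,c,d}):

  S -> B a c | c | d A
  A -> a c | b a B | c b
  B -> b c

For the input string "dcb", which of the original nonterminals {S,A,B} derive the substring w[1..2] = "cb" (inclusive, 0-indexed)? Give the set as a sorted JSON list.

Convert to CNF:
  S -> B X5 | T3 A | c
  A -> T0 T1 | T1 T2 | T2 X4
  B -> T2 T1
  T0 -> a
  T1 -> c
  T2 -> b
  T3 -> d
  X4 -> T0 B
  X5 -> T0 T1

CYK table (by increasing span) (cells [i..j] with 1 ≤ i ≤ j ≤ 2 only):
  cell(1,1) c: {S,T1}  orig:{S}
  cell(2,2) b: {T2}  orig:{}
  cell(1,2) cb: {A}

Original NTs in T[1,2] deriving "cb": ["A"]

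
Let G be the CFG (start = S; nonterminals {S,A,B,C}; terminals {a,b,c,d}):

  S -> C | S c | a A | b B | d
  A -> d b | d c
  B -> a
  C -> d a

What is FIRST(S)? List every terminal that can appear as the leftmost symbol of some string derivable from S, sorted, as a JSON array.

Compute FIRST by fixpoint:
round 1:
  A via A→d b: +{d}
  B via B→a: +{a}
  C via C→d a: +{d}
  S via S→C: +{d}
  S via S→a A: +{a}
  S via S→b B: +{b}
  S: {a,b,d}  A: {d}  B: {a}  C: {d}
round 2: done
  S: {a,b,d}  A: {d}  B: {a}  C: {d}

FIRST(S) = ["a", "b", "d"]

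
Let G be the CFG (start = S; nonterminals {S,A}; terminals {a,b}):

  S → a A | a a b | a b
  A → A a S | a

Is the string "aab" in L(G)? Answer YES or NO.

CNF form of G:
  S -> T0 A | T0 T1 | T0 X3
  A -> A X2 | a
  T0 -> a
  T1 -> b
  X2 -> T0 S
  X3 -> T0 T1

CYK fill:
  cell(0,0) a: {A,T0}  orig:{A}
  cell(1,1) a: {A,T0}  orig:{A}
  cell(2,2) b: {T1}  orig:{}
  cell(0,1) aa: {S}
  cell(1,2) ab: {S,X3}  orig:{S}
  cell(0,2) aab: {S,X2}  orig:{S}

S ∈ T[0,2] ⇒ YES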